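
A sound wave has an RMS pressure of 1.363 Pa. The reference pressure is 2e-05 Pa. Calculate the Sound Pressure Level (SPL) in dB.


Given values:
  p = 1.363 Pa
  p_ref = 2e-05 Pa
Formula: SPL = 20 * log10(p / p_ref)
Compute ratio: p / p_ref = 1.363 / 2e-05 = 68150
Compute log10: log10(68150) = 4.833466
Multiply: SPL = 20 * 4.833466 = 96.67

96.67 dB


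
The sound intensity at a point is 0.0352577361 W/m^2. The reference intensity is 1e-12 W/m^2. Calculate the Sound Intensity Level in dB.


Given values:
  I = 0.0352577361 W/m^2
  I_ref = 1e-12 W/m^2
Formula: SIL = 10 * log10(I / I_ref)
Compute ratio: I / I_ref = 35257736100
Compute log10: log10(35257736100) = 10.547254
Multiply: SIL = 10 * 10.547254 = 105.47

105.47 dB


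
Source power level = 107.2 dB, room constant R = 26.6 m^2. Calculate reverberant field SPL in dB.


Given values:
  Lw = 107.2 dB, R = 26.6 m^2
Formula: SPL = Lw + 10 * log10(4 / R)
Compute 4 / R = 4 / 26.6 = 0.150376
Compute 10 * log10(0.150376) = -8.2282
SPL = 107.2 + (-8.2282) = 98.97

98.97 dB


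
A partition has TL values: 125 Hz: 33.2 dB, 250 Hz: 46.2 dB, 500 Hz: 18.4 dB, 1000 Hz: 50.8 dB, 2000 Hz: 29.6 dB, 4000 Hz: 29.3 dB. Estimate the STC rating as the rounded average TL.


Given TL values at each frequency:
  125 Hz: 33.2 dB
  250 Hz: 46.2 dB
  500 Hz: 18.4 dB
  1000 Hz: 50.8 dB
  2000 Hz: 29.6 dB
  4000 Hz: 29.3 dB
Formula: STC ~ round(average of TL values)
Sum = 33.2 + 46.2 + 18.4 + 50.8 + 29.6 + 29.3 = 207.5
Average = 207.5 / 6 = 34.58
Rounded: 35

35


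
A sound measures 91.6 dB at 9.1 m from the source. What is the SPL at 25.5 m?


Given values:
  SPL1 = 91.6 dB, r1 = 9.1 m, r2 = 25.5 m
Formula: SPL2 = SPL1 - 20 * log10(r2 / r1)
Compute ratio: r2 / r1 = 25.5 / 9.1 = 2.8022
Compute log10: log10(2.8022) = 0.447499
Compute drop: 20 * 0.447499 = 8.95
SPL2 = 91.6 - 8.95 = 82.65

82.65 dB


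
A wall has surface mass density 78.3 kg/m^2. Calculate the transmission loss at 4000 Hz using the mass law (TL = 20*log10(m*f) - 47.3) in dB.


Given values:
  m = 78.3 kg/m^2, f = 4000 Hz
Formula: TL = 20 * log10(m * f) - 47.3
Compute m * f = 78.3 * 4000 = 313200.0
Compute log10(313200.0) = 5.495822
Compute 20 * 5.495822 = 109.9164
TL = 109.9164 - 47.3 = 62.62

62.62 dB


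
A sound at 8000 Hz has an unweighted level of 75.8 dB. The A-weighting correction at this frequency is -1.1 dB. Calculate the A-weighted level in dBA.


Given values:
  SPL = 75.8 dB
  A-weighting at 8000 Hz = -1.1 dB
Formula: L_A = SPL + A_weight
L_A = 75.8 + (-1.1)
L_A = 74.7

74.7 dBA


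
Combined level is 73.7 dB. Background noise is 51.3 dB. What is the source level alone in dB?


Given values:
  L_total = 73.7 dB, L_bg = 51.3 dB
Formula: L_source = 10 * log10(10^(L_total/10) - 10^(L_bg/10))
Convert to linear:
  10^(73.7/10) = 23442288.1532
  10^(51.3/10) = 134896.2883
Difference: 23442288.1532 - 134896.2883 = 23307391.8649
L_source = 10 * log10(23307391.8649) = 73.67

73.67 dB


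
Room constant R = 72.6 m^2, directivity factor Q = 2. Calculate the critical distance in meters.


Given values:
  R = 72.6 m^2, Q = 2
Formula: d_c = 0.141 * sqrt(Q * R)
Compute Q * R = 2 * 72.6 = 145.2
Compute sqrt(145.2) = 12.0499
d_c = 0.141 * 12.0499 = 1.699

1.699 m


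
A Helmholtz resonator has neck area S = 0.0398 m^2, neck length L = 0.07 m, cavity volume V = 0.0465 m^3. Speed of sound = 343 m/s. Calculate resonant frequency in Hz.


Given values:
  S = 0.0398 m^2, L = 0.07 m, V = 0.0465 m^3, c = 343 m/s
Formula: f = (c / (2*pi)) * sqrt(S / (V * L))
Compute V * L = 0.0465 * 0.07 = 0.003255
Compute S / (V * L) = 0.0398 / 0.003255 = 12.2273
Compute sqrt(12.2273) = 3.496756
Compute c / (2*pi) = 343 / 6.283185 = 54.590148
f = 54.590148 * 3.496756 = 190.89

190.89 Hz


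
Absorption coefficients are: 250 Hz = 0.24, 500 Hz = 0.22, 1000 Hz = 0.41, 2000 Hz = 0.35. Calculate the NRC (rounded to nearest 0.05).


Given values:
  a_250 = 0.24, a_500 = 0.22
  a_1000 = 0.41, a_2000 = 0.35
Formula: NRC = (a250 + a500 + a1000 + a2000) / 4
Sum = 0.24 + 0.22 + 0.41 + 0.35 = 1.22
NRC = 1.22 / 4 = 0.305
Rounded to nearest 0.05: 0.3

0.3


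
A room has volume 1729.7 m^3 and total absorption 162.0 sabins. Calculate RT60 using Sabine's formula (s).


Given values:
  V = 1729.7 m^3
  A = 162.0 sabins
Formula: RT60 = 0.161 * V / A
Numerator: 0.161 * 1729.7 = 278.4817
RT60 = 278.4817 / 162.0 = 1.719

1.719 s


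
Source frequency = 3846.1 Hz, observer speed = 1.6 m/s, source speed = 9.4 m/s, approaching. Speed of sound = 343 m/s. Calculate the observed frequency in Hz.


Given values:
  f_s = 3846.1 Hz, v_o = 1.6 m/s, v_s = 9.4 m/s
  Direction: approaching
Formula: f_o = f_s * (c + v_o) / (c - v_s)
Numerator: c + v_o = 343 + 1.6 = 344.6
Denominator: c - v_s = 343 - 9.4 = 333.6
f_o = 3846.1 * 344.6 / 333.6 = 3972.92

3972.92 Hz


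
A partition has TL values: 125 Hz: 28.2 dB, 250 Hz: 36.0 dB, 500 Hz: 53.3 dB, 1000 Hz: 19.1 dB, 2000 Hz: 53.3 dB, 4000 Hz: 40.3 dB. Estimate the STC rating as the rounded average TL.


Given TL values at each frequency:
  125 Hz: 28.2 dB
  250 Hz: 36.0 dB
  500 Hz: 53.3 dB
  1000 Hz: 19.1 dB
  2000 Hz: 53.3 dB
  4000 Hz: 40.3 dB
Formula: STC ~ round(average of TL values)
Sum = 28.2 + 36.0 + 53.3 + 19.1 + 53.3 + 40.3 = 230.2
Average = 230.2 / 6 = 38.37
Rounded: 38

38


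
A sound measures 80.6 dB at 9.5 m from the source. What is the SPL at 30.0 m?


Given values:
  SPL1 = 80.6 dB, r1 = 9.5 m, r2 = 30.0 m
Formula: SPL2 = SPL1 - 20 * log10(r2 / r1)
Compute ratio: r2 / r1 = 30.0 / 9.5 = 3.1579
Compute log10: log10(3.1579) = 0.499398
Compute drop: 20 * 0.499398 = 9.988
SPL2 = 80.6 - 9.988 = 70.61

70.61 dB


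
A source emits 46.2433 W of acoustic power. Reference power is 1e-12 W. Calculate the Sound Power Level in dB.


Given values:
  W = 46.2433 W
  W_ref = 1e-12 W
Formula: SWL = 10 * log10(W / W_ref)
Compute ratio: W / W_ref = 46243300000000
Compute log10: log10(46243300000000) = 13.665049
Multiply: SWL = 10 * 13.665049 = 136.65

136.65 dB


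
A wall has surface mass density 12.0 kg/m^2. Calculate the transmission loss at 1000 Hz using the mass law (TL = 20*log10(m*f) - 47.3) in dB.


Given values:
  m = 12.0 kg/m^2, f = 1000 Hz
Formula: TL = 20 * log10(m * f) - 47.3
Compute m * f = 12.0 * 1000 = 12000.0
Compute log10(12000.0) = 4.079181
Compute 20 * 4.079181 = 81.5836
TL = 81.5836 - 47.3 = 34.28

34.28 dB


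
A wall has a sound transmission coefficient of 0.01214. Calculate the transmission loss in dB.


Given values:
  tau = 0.01214
Formula: TL = 10 * log10(1 / tau)
Compute 1 / tau = 1 / 0.01214 = 82.3723
Compute log10(82.3723) = 1.915781
TL = 10 * 1.915781 = 19.16

19.16 dB


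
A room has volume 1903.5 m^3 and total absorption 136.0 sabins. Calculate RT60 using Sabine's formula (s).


Given values:
  V = 1903.5 m^3
  A = 136.0 sabins
Formula: RT60 = 0.161 * V / A
Numerator: 0.161 * 1903.5 = 306.4635
RT60 = 306.4635 / 136.0 = 2.253

2.253 s


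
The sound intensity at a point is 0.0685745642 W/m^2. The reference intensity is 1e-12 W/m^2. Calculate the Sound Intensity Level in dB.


Given values:
  I = 0.0685745642 W/m^2
  I_ref = 1e-12 W/m^2
Formula: SIL = 10 * log10(I / I_ref)
Compute ratio: I / I_ref = 68574564200
Compute log10: log10(68574564200) = 10.836163
Multiply: SIL = 10 * 10.836163 = 108.36

108.36 dB


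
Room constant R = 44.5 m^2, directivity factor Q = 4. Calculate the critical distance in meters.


Given values:
  R = 44.5 m^2, Q = 4
Formula: d_c = 0.141 * sqrt(Q * R)
Compute Q * R = 4 * 44.5 = 178.0
Compute sqrt(178.0) = 13.3417
d_c = 0.141 * 13.3417 = 1.881

1.881 m


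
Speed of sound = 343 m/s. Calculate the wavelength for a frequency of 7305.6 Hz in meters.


Given values:
  c = 343 m/s, f = 7305.6 Hz
Formula: lambda = c / f
lambda = 343 / 7305.6
lambda = 0.047

0.047 m


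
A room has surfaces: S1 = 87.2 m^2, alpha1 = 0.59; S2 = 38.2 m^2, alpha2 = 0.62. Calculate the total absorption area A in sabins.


Given surfaces:
  Surface 1: 87.2 * 0.59 = 51.448
  Surface 2: 38.2 * 0.62 = 23.684
Formula: A = sum(Si * alpha_i)
A = 51.448 + 23.684
A = 75.13

75.13 sabins


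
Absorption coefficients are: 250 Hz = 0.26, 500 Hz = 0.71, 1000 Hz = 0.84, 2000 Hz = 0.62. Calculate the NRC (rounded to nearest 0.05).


Given values:
  a_250 = 0.26, a_500 = 0.71
  a_1000 = 0.84, a_2000 = 0.62
Formula: NRC = (a250 + a500 + a1000 + a2000) / 4
Sum = 0.26 + 0.71 + 0.84 + 0.62 = 2.43
NRC = 2.43 / 4 = 0.6075
Rounded to nearest 0.05: 0.6

0.6


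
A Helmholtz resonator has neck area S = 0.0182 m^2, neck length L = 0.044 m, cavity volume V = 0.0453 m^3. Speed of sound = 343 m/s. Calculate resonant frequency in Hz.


Given values:
  S = 0.0182 m^2, L = 0.044 m, V = 0.0453 m^3, c = 343 m/s
Formula: f = (c / (2*pi)) * sqrt(S / (V * L))
Compute V * L = 0.0453 * 0.044 = 0.0019932
Compute S / (V * L) = 0.0182 / 0.0019932 = 9.131
Compute sqrt(9.131) = 3.021754
Compute c / (2*pi) = 343 / 6.283185 = 54.590148
f = 54.590148 * 3.021754 = 164.96

164.96 Hz


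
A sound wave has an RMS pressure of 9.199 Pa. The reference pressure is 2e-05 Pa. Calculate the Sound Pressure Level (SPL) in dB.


Given values:
  p = 9.199 Pa
  p_ref = 2e-05 Pa
Formula: SPL = 20 * log10(p / p_ref)
Compute ratio: p / p_ref = 9.199 / 2e-05 = 459950
Compute log10: log10(459950) = 5.662711
Multiply: SPL = 20 * 5.662711 = 113.25

113.25 dB


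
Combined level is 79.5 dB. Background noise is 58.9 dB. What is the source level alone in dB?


Given values:
  L_total = 79.5 dB, L_bg = 58.9 dB
Formula: L_source = 10 * log10(10^(L_total/10) - 10^(L_bg/10))
Convert to linear:
  10^(79.5/10) = 89125093.8134
  10^(58.9/10) = 776247.1166
Difference: 89125093.8134 - 776247.1166 = 88348846.6968
L_source = 10 * log10(88348846.6968) = 79.46

79.46 dB


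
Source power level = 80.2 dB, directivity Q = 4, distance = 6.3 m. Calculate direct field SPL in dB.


Given values:
  Lw = 80.2 dB, Q = 4, r = 6.3 m
Formula: SPL = Lw + 10 * log10(Q / (4 * pi * r^2))
Compute 4 * pi * r^2 = 4 * pi * 6.3^2 = 498.7592
Compute Q / denom = 4 / 498.7592 = 0.0080199
Compute 10 * log10(0.0080199) = -20.9583
SPL = 80.2 + (-20.9583) = 59.24

59.24 dB


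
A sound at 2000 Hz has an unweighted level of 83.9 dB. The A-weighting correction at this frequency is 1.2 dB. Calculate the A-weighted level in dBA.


Given values:
  SPL = 83.9 dB
  A-weighting at 2000 Hz = 1.2 dB
Formula: L_A = SPL + A_weight
L_A = 83.9 + (1.2)
L_A = 85.1

85.1 dBA


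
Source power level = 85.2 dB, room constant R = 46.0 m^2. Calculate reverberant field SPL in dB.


Given values:
  Lw = 85.2 dB, R = 46.0 m^2
Formula: SPL = Lw + 10 * log10(4 / R)
Compute 4 / R = 4 / 46.0 = 0.086957
Compute 10 * log10(0.086957) = -10.607
SPL = 85.2 + (-10.607) = 74.59

74.59 dB


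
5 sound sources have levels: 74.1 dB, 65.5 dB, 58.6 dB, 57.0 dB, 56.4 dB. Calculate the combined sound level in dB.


Formula: L_total = 10 * log10( sum(10^(Li/10)) )
  Source 1: 10^(74.1/10) = 25703957.8277
  Source 2: 10^(65.5/10) = 3548133.8923
  Source 3: 10^(58.6/10) = 724435.9601
  Source 4: 10^(57.0/10) = 501187.2336
  Source 5: 10^(56.4/10) = 436515.8322
Sum of linear values = 30914230.7459
L_total = 10 * log10(30914230.7459) = 74.9

74.9 dB


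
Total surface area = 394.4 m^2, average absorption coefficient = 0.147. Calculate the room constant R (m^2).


Given values:
  S = 394.4 m^2, alpha = 0.147
Formula: R = S * alpha / (1 - alpha)
Numerator: 394.4 * 0.147 = 57.9768
Denominator: 1 - 0.147 = 0.853
R = 57.9768 / 0.853 = 67.97

67.97 m^2


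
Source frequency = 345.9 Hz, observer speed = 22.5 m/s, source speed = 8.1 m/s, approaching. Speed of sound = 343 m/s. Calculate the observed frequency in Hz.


Given values:
  f_s = 345.9 Hz, v_o = 22.5 m/s, v_s = 8.1 m/s
  Direction: approaching
Formula: f_o = f_s * (c + v_o) / (c - v_s)
Numerator: c + v_o = 343 + 22.5 = 365.5
Denominator: c - v_s = 343 - 8.1 = 334.9
f_o = 345.9 * 365.5 / 334.9 = 377.51

377.51 Hz


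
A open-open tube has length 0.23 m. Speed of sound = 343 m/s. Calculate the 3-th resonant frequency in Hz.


Given values:
  Tube type: open-open, L = 0.23 m, c = 343 m/s, n = 3
Formula: f_n = n * c / (2 * L)
Compute 2 * L = 2 * 0.23 = 0.46
f = 3 * 343 / 0.46
f = 2236.96

2236.96 Hz


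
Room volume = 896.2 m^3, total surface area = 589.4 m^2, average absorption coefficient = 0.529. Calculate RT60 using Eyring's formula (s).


Given values:
  V = 896.2 m^3, S = 589.4 m^2, alpha = 0.529
Formula: RT60 = 0.161 * V / (-S * ln(1 - alpha))
Compute ln(1 - 0.529) = ln(0.471) = -0.752897
Denominator: -589.4 * -0.752897 = 443.7575
Numerator: 0.161 * 896.2 = 144.2882
RT60 = 144.2882 / 443.7575 = 0.325

0.325 s


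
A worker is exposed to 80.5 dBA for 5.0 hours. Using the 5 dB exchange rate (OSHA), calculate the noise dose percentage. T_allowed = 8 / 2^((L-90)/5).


Given values:
  L = 80.5 dBA, T = 5.0 hours
Formula: T_allowed = 8 / 2^((L - 90) / 5)
Compute exponent: (80.5 - 90) / 5 = -1.9
Compute 2^(-1.9) = 0.267943
T_allowed = 8 / 0.267943 = 29.857096 hours
Dose = (T / T_allowed) * 100
Dose = (5.0 / 29.857096) * 100 = 16.75

16.75 %


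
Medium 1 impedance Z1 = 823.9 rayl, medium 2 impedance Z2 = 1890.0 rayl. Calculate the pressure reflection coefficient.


Given values:
  Z1 = 823.9 rayl, Z2 = 1890.0 rayl
Formula: R = (Z2 - Z1) / (Z2 + Z1)
Numerator: Z2 - Z1 = 1890.0 - 823.9 = 1066.1
Denominator: Z2 + Z1 = 1890.0 + 823.9 = 2713.9
R = 1066.1 / 2713.9 = 0.3928

0.3928


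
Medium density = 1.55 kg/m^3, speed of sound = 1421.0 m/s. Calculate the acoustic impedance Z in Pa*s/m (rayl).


Given values:
  rho = 1.55 kg/m^3
  c = 1421.0 m/s
Formula: Z = rho * c
Z = 1.55 * 1421.0
Z = 2202.55

2202.55 rayl


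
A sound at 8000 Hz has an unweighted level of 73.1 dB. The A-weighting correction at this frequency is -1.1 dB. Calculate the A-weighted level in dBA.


Given values:
  SPL = 73.1 dB
  A-weighting at 8000 Hz = -1.1 dB
Formula: L_A = SPL + A_weight
L_A = 73.1 + (-1.1)
L_A = 72.0

72.0 dBA


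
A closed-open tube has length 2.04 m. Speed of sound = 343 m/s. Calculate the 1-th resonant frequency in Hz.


Given values:
  Tube type: closed-open, L = 2.04 m, c = 343 m/s, n = 1
Formula: f_n = (2n - 1) * c / (4 * L)
Compute 2n - 1 = 2*1 - 1 = 1
Compute 4 * L = 4 * 2.04 = 8.16
f = 1 * 343 / 8.16
f = 42.03

42.03 Hz


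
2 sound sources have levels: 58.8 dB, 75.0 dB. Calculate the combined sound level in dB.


Formula: L_total = 10 * log10( sum(10^(Li/10)) )
  Source 1: 10^(58.8/10) = 758577.575
  Source 2: 10^(75.0/10) = 31622776.6017
Sum of linear values = 32381354.1767
L_total = 10 * log10(32381354.1767) = 75.1

75.1 dB


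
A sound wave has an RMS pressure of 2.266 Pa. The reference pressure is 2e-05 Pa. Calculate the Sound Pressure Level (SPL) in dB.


Given values:
  p = 2.266 Pa
  p_ref = 2e-05 Pa
Formula: SPL = 20 * log10(p / p_ref)
Compute ratio: p / p_ref = 2.266 / 2e-05 = 113300
Compute log10: log10(113300) = 5.05423
Multiply: SPL = 20 * 5.05423 = 101.08

101.08 dB


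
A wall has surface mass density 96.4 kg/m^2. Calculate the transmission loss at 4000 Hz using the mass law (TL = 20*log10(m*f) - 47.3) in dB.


Given values:
  m = 96.4 kg/m^2, f = 4000 Hz
Formula: TL = 20 * log10(m * f) - 47.3
Compute m * f = 96.4 * 4000 = 385600.0
Compute log10(385600.0) = 5.586137
Compute 20 * 5.586137 = 111.7227
TL = 111.7227 - 47.3 = 64.42

64.42 dB


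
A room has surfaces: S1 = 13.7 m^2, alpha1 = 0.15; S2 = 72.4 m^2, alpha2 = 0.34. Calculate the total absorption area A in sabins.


Given surfaces:
  Surface 1: 13.7 * 0.15 = 2.055
  Surface 2: 72.4 * 0.34 = 24.616
Formula: A = sum(Si * alpha_i)
A = 2.055 + 24.616
A = 26.67

26.67 sabins


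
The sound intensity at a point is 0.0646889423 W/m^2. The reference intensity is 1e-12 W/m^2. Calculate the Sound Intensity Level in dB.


Given values:
  I = 0.0646889423 W/m^2
  I_ref = 1e-12 W/m^2
Formula: SIL = 10 * log10(I / I_ref)
Compute ratio: I / I_ref = 64688942300
Compute log10: log10(64688942300) = 10.81083
Multiply: SIL = 10 * 10.81083 = 108.11

108.11 dB


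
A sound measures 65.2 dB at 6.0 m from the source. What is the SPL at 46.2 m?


Given values:
  SPL1 = 65.2 dB, r1 = 6.0 m, r2 = 46.2 m
Formula: SPL2 = SPL1 - 20 * log10(r2 / r1)
Compute ratio: r2 / r1 = 46.2 / 6.0 = 7.7
Compute log10: log10(7.7) = 0.886491
Compute drop: 20 * 0.886491 = 17.7298
SPL2 = 65.2 - 17.7298 = 47.47

47.47 dB


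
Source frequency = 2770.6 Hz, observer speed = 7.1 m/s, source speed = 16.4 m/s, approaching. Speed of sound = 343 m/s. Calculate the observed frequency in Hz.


Given values:
  f_s = 2770.6 Hz, v_o = 7.1 m/s, v_s = 16.4 m/s
  Direction: approaching
Formula: f_o = f_s * (c + v_o) / (c - v_s)
Numerator: c + v_o = 343 + 7.1 = 350.1
Denominator: c - v_s = 343 - 16.4 = 326.6
f_o = 2770.6 * 350.1 / 326.6 = 2969.95

2969.95 Hz


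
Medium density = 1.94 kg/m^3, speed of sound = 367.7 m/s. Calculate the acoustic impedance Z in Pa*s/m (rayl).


Given values:
  rho = 1.94 kg/m^3
  c = 367.7 m/s
Formula: Z = rho * c
Z = 1.94 * 367.7
Z = 713.34

713.34 rayl


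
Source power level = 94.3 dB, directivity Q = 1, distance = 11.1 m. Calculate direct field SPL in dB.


Given values:
  Lw = 94.3 dB, Q = 1, r = 11.1 m
Formula: SPL = Lw + 10 * log10(Q / (4 * pi * r^2))
Compute 4 * pi * r^2 = 4 * pi * 11.1^2 = 1548.3025
Compute Q / denom = 1 / 1548.3025 = 0.00064587
Compute 10 * log10(0.00064587) = -31.8985
SPL = 94.3 + (-31.8985) = 62.4

62.4 dB


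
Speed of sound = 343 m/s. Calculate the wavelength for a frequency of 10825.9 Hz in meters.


Given values:
  c = 343 m/s, f = 10825.9 Hz
Formula: lambda = c / f
lambda = 343 / 10825.9
lambda = 0.0317

0.0317 m


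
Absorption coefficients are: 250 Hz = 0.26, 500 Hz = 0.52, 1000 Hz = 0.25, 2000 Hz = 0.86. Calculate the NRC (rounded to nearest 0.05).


Given values:
  a_250 = 0.26, a_500 = 0.52
  a_1000 = 0.25, a_2000 = 0.86
Formula: NRC = (a250 + a500 + a1000 + a2000) / 4
Sum = 0.26 + 0.52 + 0.25 + 0.86 = 1.89
NRC = 1.89 / 4 = 0.4725
Rounded to nearest 0.05: 0.45

0.45


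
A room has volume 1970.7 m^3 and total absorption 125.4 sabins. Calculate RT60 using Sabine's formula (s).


Given values:
  V = 1970.7 m^3
  A = 125.4 sabins
Formula: RT60 = 0.161 * V / A
Numerator: 0.161 * 1970.7 = 317.2827
RT60 = 317.2827 / 125.4 = 2.53

2.53 s


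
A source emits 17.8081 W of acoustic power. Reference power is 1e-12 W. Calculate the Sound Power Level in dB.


Given values:
  W = 17.8081 W
  W_ref = 1e-12 W
Formula: SWL = 10 * log10(W / W_ref)
Compute ratio: W / W_ref = 17808100000000
Compute log10: log10(17808100000000) = 13.250618
Multiply: SWL = 10 * 13.250618 = 132.51

132.51 dB


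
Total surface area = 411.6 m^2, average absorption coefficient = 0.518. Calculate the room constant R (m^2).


Given values:
  S = 411.6 m^2, alpha = 0.518
Formula: R = S * alpha / (1 - alpha)
Numerator: 411.6 * 0.518 = 213.2088
Denominator: 1 - 0.518 = 0.482
R = 213.2088 / 0.482 = 442.34

442.34 m^2


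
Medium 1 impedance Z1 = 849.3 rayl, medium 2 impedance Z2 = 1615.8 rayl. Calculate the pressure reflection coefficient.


Given values:
  Z1 = 849.3 rayl, Z2 = 1615.8 rayl
Formula: R = (Z2 - Z1) / (Z2 + Z1)
Numerator: Z2 - Z1 = 1615.8 - 849.3 = 766.5
Denominator: Z2 + Z1 = 1615.8 + 849.3 = 2465.1
R = 766.5 / 2465.1 = 0.3109

0.3109


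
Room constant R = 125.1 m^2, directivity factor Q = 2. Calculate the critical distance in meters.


Given values:
  R = 125.1 m^2, Q = 2
Formula: d_c = 0.141 * sqrt(Q * R)
Compute Q * R = 2 * 125.1 = 250.2
Compute sqrt(250.2) = 15.8177
d_c = 0.141 * 15.8177 = 2.23

2.23 m


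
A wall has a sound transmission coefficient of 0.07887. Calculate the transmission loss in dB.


Given values:
  tau = 0.07887
Formula: TL = 10 * log10(1 / tau)
Compute 1 / tau = 1 / 0.07887 = 12.6791
Compute log10(12.6791) = 1.103088
TL = 10 * 1.103088 = 11.03

11.03 dB


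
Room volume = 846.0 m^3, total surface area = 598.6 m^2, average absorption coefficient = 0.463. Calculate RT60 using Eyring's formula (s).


Given values:
  V = 846.0 m^3, S = 598.6 m^2, alpha = 0.463
Formula: RT60 = 0.161 * V / (-S * ln(1 - alpha))
Compute ln(1 - 0.463) = ln(0.537) = -0.621757
Denominator: -598.6 * -0.621757 = 372.1837
Numerator: 0.161 * 846.0 = 136.206
RT60 = 136.206 / 372.1837 = 0.366

0.366 s


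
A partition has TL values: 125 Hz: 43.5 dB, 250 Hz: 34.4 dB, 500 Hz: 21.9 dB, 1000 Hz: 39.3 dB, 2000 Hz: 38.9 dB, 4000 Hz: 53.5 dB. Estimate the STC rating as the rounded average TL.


Given TL values at each frequency:
  125 Hz: 43.5 dB
  250 Hz: 34.4 dB
  500 Hz: 21.9 dB
  1000 Hz: 39.3 dB
  2000 Hz: 38.9 dB
  4000 Hz: 53.5 dB
Formula: STC ~ round(average of TL values)
Sum = 43.5 + 34.4 + 21.9 + 39.3 + 38.9 + 53.5 = 231.5
Average = 231.5 / 6 = 38.58
Rounded: 39

39


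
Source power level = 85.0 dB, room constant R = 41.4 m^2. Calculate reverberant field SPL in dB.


Given values:
  Lw = 85.0 dB, R = 41.4 m^2
Formula: SPL = Lw + 10 * log10(4 / R)
Compute 4 / R = 4 / 41.4 = 0.096618
Compute 10 * log10(0.096618) = -10.1494
SPL = 85.0 + (-10.1494) = 74.85

74.85 dB


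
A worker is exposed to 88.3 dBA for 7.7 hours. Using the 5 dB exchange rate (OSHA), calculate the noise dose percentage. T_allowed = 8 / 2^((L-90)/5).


Given values:
  L = 88.3 dBA, T = 7.7 hours
Formula: T_allowed = 8 / 2^((L - 90) / 5)
Compute exponent: (88.3 - 90) / 5 = -0.34
Compute 2^(-0.34) = 0.790041
T_allowed = 8 / 0.790041 = 10.126057 hours
Dose = (T / T_allowed) * 100
Dose = (7.7 / 10.126057) * 100 = 76.04

76.04 %


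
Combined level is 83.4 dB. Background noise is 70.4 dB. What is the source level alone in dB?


Given values:
  L_total = 83.4 dB, L_bg = 70.4 dB
Formula: L_source = 10 * log10(10^(L_total/10) - 10^(L_bg/10))
Convert to linear:
  10^(83.4/10) = 218776162.395
  10^(70.4/10) = 10964781.9614
Difference: 218776162.395 - 10964781.9614 = 207811380.4336
L_source = 10 * log10(207811380.4336) = 83.18

83.18 dB


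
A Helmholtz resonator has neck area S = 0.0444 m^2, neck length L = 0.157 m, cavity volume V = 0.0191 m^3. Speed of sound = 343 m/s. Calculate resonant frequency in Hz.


Given values:
  S = 0.0444 m^2, L = 0.157 m, V = 0.0191 m^3, c = 343 m/s
Formula: f = (c / (2*pi)) * sqrt(S / (V * L))
Compute V * L = 0.0191 * 0.157 = 0.0029987
Compute S / (V * L) = 0.0444 / 0.0029987 = 14.8064
Compute sqrt(14.8064) = 3.847909
Compute c / (2*pi) = 343 / 6.283185 = 54.590148
f = 54.590148 * 3.847909 = 210.06

210.06 Hz


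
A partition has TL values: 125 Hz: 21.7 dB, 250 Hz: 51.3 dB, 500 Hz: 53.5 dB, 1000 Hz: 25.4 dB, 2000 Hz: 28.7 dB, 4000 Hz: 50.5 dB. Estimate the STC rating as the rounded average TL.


Given TL values at each frequency:
  125 Hz: 21.7 dB
  250 Hz: 51.3 dB
  500 Hz: 53.5 dB
  1000 Hz: 25.4 dB
  2000 Hz: 28.7 dB
  4000 Hz: 50.5 dB
Formula: STC ~ round(average of TL values)
Sum = 21.7 + 51.3 + 53.5 + 25.4 + 28.7 + 50.5 = 231.1
Average = 231.1 / 6 = 38.52
Rounded: 39

39


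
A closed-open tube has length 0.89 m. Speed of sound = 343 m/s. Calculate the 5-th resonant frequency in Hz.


Given values:
  Tube type: closed-open, L = 0.89 m, c = 343 m/s, n = 5
Formula: f_n = (2n - 1) * c / (4 * L)
Compute 2n - 1 = 2*5 - 1 = 9
Compute 4 * L = 4 * 0.89 = 3.56
f = 9 * 343 / 3.56
f = 867.13

867.13 Hz


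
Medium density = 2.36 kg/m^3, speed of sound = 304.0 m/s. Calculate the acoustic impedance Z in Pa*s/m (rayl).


Given values:
  rho = 2.36 kg/m^3
  c = 304.0 m/s
Formula: Z = rho * c
Z = 2.36 * 304.0
Z = 717.44

717.44 rayl


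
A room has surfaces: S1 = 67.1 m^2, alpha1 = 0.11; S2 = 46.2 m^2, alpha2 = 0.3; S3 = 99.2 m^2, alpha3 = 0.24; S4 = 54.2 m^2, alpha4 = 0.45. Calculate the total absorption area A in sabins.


Given surfaces:
  Surface 1: 67.1 * 0.11 = 7.381
  Surface 2: 46.2 * 0.3 = 13.86
  Surface 3: 99.2 * 0.24 = 23.808
  Surface 4: 54.2 * 0.45 = 24.39
Formula: A = sum(Si * alpha_i)
A = 7.381 + 13.86 + 23.808 + 24.39
A = 69.44

69.44 sabins


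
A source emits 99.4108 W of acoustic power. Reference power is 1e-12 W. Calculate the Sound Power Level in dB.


Given values:
  W = 99.4108 W
  W_ref = 1e-12 W
Formula: SWL = 10 * log10(W / W_ref)
Compute ratio: W / W_ref = 99410800000000
Compute log10: log10(99410800000000) = 13.997434
Multiply: SWL = 10 * 13.997434 = 139.97

139.97 dB


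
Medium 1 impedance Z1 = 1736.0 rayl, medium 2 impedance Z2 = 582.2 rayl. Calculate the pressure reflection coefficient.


Given values:
  Z1 = 1736.0 rayl, Z2 = 582.2 rayl
Formula: R = (Z2 - Z1) / (Z2 + Z1)
Numerator: Z2 - Z1 = 582.2 - 1736.0 = -1153.8
Denominator: Z2 + Z1 = 582.2 + 1736.0 = 2318.2
R = -1153.8 / 2318.2 = -0.4977

-0.4977


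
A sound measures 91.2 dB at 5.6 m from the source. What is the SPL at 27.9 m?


Given values:
  SPL1 = 91.2 dB, r1 = 5.6 m, r2 = 27.9 m
Formula: SPL2 = SPL1 - 20 * log10(r2 / r1)
Compute ratio: r2 / r1 = 27.9 / 5.6 = 4.9821
Compute log10: log10(4.9821) = 0.697412
Compute drop: 20 * 0.697412 = 13.9482
SPL2 = 91.2 - 13.9482 = 77.25

77.25 dB


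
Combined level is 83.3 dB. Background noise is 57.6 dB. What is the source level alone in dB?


Given values:
  L_total = 83.3 dB, L_bg = 57.6 dB
Formula: L_source = 10 * log10(10^(L_total/10) - 10^(L_bg/10))
Convert to linear:
  10^(83.3/10) = 213796208.9502
  10^(57.6/10) = 575439.9373
Difference: 213796208.9502 - 575439.9373 = 213220769.0129
L_source = 10 * log10(213220769.0129) = 83.29

83.29 dB


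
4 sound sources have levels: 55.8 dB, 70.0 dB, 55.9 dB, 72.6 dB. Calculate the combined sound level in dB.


Formula: L_total = 10 * log10( sum(10^(Li/10)) )
  Source 1: 10^(55.8/10) = 380189.3963
  Source 2: 10^(70.0/10) = 10000000.0
  Source 3: 10^(55.9/10) = 389045.145
  Source 4: 10^(72.6/10) = 18197008.5861
Sum of linear values = 28966243.1274
L_total = 10 * log10(28966243.1274) = 74.62

74.62 dB


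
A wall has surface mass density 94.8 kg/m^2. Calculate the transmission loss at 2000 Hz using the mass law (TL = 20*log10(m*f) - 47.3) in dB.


Given values:
  m = 94.8 kg/m^2, f = 2000 Hz
Formula: TL = 20 * log10(m * f) - 47.3
Compute m * f = 94.8 * 2000 = 189600.0
Compute log10(189600.0) = 5.277838
Compute 20 * 5.277838 = 105.5568
TL = 105.5568 - 47.3 = 58.26

58.26 dB


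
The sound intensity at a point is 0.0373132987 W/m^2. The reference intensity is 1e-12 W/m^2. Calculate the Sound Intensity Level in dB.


Given values:
  I = 0.0373132987 W/m^2
  I_ref = 1e-12 W/m^2
Formula: SIL = 10 * log10(I / I_ref)
Compute ratio: I / I_ref = 37313298700
Compute log10: log10(37313298700) = 10.571864
Multiply: SIL = 10 * 10.571864 = 105.72

105.72 dB


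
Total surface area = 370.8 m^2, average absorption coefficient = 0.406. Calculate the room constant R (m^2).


Given values:
  S = 370.8 m^2, alpha = 0.406
Formula: R = S * alpha / (1 - alpha)
Numerator: 370.8 * 0.406 = 150.5448
Denominator: 1 - 0.406 = 0.594
R = 150.5448 / 0.594 = 253.44

253.44 m^2


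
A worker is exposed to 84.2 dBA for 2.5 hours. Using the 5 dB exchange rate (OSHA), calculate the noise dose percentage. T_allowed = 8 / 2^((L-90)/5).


Given values:
  L = 84.2 dBA, T = 2.5 hours
Formula: T_allowed = 8 / 2^((L - 90) / 5)
Compute exponent: (84.2 - 90) / 5 = -1.16
Compute 2^(-1.16) = 0.447513
T_allowed = 8 / 0.447513 = 17.876576 hours
Dose = (T / T_allowed) * 100
Dose = (2.5 / 17.876576) * 100 = 13.98

13.98 %


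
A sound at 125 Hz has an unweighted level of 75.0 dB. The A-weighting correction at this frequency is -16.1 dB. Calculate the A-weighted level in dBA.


Given values:
  SPL = 75.0 dB
  A-weighting at 125 Hz = -16.1 dB
Formula: L_A = SPL + A_weight
L_A = 75.0 + (-16.1)
L_A = 58.9

58.9 dBA


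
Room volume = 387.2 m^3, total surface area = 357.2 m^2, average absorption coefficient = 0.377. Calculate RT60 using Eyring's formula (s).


Given values:
  V = 387.2 m^3, S = 357.2 m^2, alpha = 0.377
Formula: RT60 = 0.161 * V / (-S * ln(1 - alpha))
Compute ln(1 - 0.377) = ln(0.623) = -0.473209
Denominator: -357.2 * -0.473209 = 169.0303
Numerator: 0.161 * 387.2 = 62.3392
RT60 = 62.3392 / 169.0303 = 0.369

0.369 s


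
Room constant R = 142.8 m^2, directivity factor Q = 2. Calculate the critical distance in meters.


Given values:
  R = 142.8 m^2, Q = 2
Formula: d_c = 0.141 * sqrt(Q * R)
Compute Q * R = 2 * 142.8 = 285.6
Compute sqrt(285.6) = 16.8997
d_c = 0.141 * 16.8997 = 2.383

2.383 m


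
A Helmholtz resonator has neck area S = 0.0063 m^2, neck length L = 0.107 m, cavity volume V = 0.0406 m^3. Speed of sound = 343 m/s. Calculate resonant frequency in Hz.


Given values:
  S = 0.0063 m^2, L = 0.107 m, V = 0.0406 m^3, c = 343 m/s
Formula: f = (c / (2*pi)) * sqrt(S / (V * L))
Compute V * L = 0.0406 * 0.107 = 0.0043442
Compute S / (V * L) = 0.0063 / 0.0043442 = 1.4502
Compute sqrt(1.4502) = 1.204243
Compute c / (2*pi) = 343 / 6.283185 = 54.590148
f = 54.590148 * 1.204243 = 65.74

65.74 Hz


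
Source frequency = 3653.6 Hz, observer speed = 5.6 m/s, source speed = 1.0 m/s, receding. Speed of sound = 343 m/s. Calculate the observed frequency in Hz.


Given values:
  f_s = 3653.6 Hz, v_o = 5.6 m/s, v_s = 1.0 m/s
  Direction: receding
Formula: f_o = f_s * (c - v_o) / (c + v_s)
Numerator: c - v_o = 343 - 5.6 = 337.4
Denominator: c + v_s = 343 + 1.0 = 344.0
f_o = 3653.6 * 337.4 / 344.0 = 3583.5

3583.5 Hz


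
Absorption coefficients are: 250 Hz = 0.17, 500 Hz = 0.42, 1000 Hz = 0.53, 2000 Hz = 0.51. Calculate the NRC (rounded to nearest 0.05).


Given values:
  a_250 = 0.17, a_500 = 0.42
  a_1000 = 0.53, a_2000 = 0.51
Formula: NRC = (a250 + a500 + a1000 + a2000) / 4
Sum = 0.17 + 0.42 + 0.53 + 0.51 = 1.63
NRC = 1.63 / 4 = 0.4075
Rounded to nearest 0.05: 0.4

0.4


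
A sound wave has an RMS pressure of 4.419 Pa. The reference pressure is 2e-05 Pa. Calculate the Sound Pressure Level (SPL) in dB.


Given values:
  p = 4.419 Pa
  p_ref = 2e-05 Pa
Formula: SPL = 20 * log10(p / p_ref)
Compute ratio: p / p_ref = 4.419 / 2e-05 = 220950
Compute log10: log10(220950) = 5.344294
Multiply: SPL = 20 * 5.344294 = 106.89

106.89 dB


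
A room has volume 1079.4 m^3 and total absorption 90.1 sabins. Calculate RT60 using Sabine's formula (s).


Given values:
  V = 1079.4 m^3
  A = 90.1 sabins
Formula: RT60 = 0.161 * V / A
Numerator: 0.161 * 1079.4 = 173.7834
RT60 = 173.7834 / 90.1 = 1.929

1.929 s


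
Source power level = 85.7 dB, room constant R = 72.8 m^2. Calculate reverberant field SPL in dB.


Given values:
  Lw = 85.7 dB, R = 72.8 m^2
Formula: SPL = Lw + 10 * log10(4 / R)
Compute 4 / R = 4 / 72.8 = 0.054945
Compute 10 * log10(0.054945) = -12.6007
SPL = 85.7 + (-12.6007) = 73.1

73.1 dB


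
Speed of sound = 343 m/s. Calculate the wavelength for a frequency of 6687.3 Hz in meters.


Given values:
  c = 343 m/s, f = 6687.3 Hz
Formula: lambda = c / f
lambda = 343 / 6687.3
lambda = 0.0513

0.0513 m


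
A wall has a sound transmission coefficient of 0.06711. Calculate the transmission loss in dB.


Given values:
  tau = 0.06711
Formula: TL = 10 * log10(1 / tau)
Compute 1 / tau = 1 / 0.06711 = 14.9009
Compute log10(14.9009) = 1.173213
TL = 10 * 1.173213 = 11.73

11.73 dB


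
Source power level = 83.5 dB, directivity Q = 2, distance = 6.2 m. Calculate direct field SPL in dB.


Given values:
  Lw = 83.5 dB, Q = 2, r = 6.2 m
Formula: SPL = Lw + 10 * log10(Q / (4 * pi * r^2))
Compute 4 * pi * r^2 = 4 * pi * 6.2^2 = 483.0513
Compute Q / denom = 2 / 483.0513 = 0.00414035
Compute 10 * log10(0.00414035) = -23.8296
SPL = 83.5 + (-23.8296) = 59.67

59.67 dB


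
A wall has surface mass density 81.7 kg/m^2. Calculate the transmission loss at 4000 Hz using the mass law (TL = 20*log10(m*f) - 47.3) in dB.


Given values:
  m = 81.7 kg/m^2, f = 4000 Hz
Formula: TL = 20 * log10(m * f) - 47.3
Compute m * f = 81.7 * 4000 = 326800.0
Compute log10(326800.0) = 5.514282
Compute 20 * 5.514282 = 110.2856
TL = 110.2856 - 47.3 = 62.99

62.99 dB


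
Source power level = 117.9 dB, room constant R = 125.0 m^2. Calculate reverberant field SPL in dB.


Given values:
  Lw = 117.9 dB, R = 125.0 m^2
Formula: SPL = Lw + 10 * log10(4 / R)
Compute 4 / R = 4 / 125.0 = 0.032
Compute 10 * log10(0.032) = -14.9485
SPL = 117.9 + (-14.9485) = 102.95

102.95 dB


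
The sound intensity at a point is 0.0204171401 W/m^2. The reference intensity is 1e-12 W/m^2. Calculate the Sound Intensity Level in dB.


Given values:
  I = 0.0204171401 W/m^2
  I_ref = 1e-12 W/m^2
Formula: SIL = 10 * log10(I / I_ref)
Compute ratio: I / I_ref = 20417140100
Compute log10: log10(20417140100) = 10.309995
Multiply: SIL = 10 * 10.309995 = 103.1

103.1 dB


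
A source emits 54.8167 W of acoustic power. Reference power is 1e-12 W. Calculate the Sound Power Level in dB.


Given values:
  W = 54.8167 W
  W_ref = 1e-12 W
Formula: SWL = 10 * log10(W / W_ref)
Compute ratio: W / W_ref = 54816700000000
Compute log10: log10(54816700000000) = 13.738913
Multiply: SWL = 10 * 13.738913 = 137.39

137.39 dB


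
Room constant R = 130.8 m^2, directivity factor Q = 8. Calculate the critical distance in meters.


Given values:
  R = 130.8 m^2, Q = 8
Formula: d_c = 0.141 * sqrt(Q * R)
Compute Q * R = 8 * 130.8 = 1046.4
Compute sqrt(1046.4) = 32.3481
d_c = 0.141 * 32.3481 = 4.561

4.561 m


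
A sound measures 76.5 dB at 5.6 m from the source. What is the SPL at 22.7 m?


Given values:
  SPL1 = 76.5 dB, r1 = 5.6 m, r2 = 22.7 m
Formula: SPL2 = SPL1 - 20 * log10(r2 / r1)
Compute ratio: r2 / r1 = 22.7 / 5.6 = 4.0536
Compute log10: log10(4.0536) = 0.607841
Compute drop: 20 * 0.607841 = 12.1568
SPL2 = 76.5 - 12.1568 = 64.34

64.34 dB


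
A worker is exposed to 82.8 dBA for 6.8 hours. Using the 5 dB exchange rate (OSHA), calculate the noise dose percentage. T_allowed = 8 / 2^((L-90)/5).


Given values:
  L = 82.8 dBA, T = 6.8 hours
Formula: T_allowed = 8 / 2^((L - 90) / 5)
Compute exponent: (82.8 - 90) / 5 = -1.44
Compute 2^(-1.44) = 0.368567
T_allowed = 8 / 0.368567 = 21.705687 hours
Dose = (T / T_allowed) * 100
Dose = (6.8 / 21.705687) * 100 = 31.33

31.33 %


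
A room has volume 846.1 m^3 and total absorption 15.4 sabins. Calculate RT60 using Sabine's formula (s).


Given values:
  V = 846.1 m^3
  A = 15.4 sabins
Formula: RT60 = 0.161 * V / A
Numerator: 0.161 * 846.1 = 136.2221
RT60 = 136.2221 / 15.4 = 8.846

8.846 s


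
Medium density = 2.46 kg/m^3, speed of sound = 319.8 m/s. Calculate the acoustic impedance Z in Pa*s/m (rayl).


Given values:
  rho = 2.46 kg/m^3
  c = 319.8 m/s
Formula: Z = rho * c
Z = 2.46 * 319.8
Z = 786.71

786.71 rayl


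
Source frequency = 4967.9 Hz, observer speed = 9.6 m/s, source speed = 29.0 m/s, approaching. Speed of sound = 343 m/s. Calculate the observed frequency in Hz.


Given values:
  f_s = 4967.9 Hz, v_o = 9.6 m/s, v_s = 29.0 m/s
  Direction: approaching
Formula: f_o = f_s * (c + v_o) / (c - v_s)
Numerator: c + v_o = 343 + 9.6 = 352.6
Denominator: c - v_s = 343 - 29.0 = 314.0
f_o = 4967.9 * 352.6 / 314.0 = 5578.6

5578.6 Hz


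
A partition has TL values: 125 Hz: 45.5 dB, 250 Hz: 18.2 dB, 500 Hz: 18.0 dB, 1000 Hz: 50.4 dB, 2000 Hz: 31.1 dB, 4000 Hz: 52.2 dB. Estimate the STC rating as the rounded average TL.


Given TL values at each frequency:
  125 Hz: 45.5 dB
  250 Hz: 18.2 dB
  500 Hz: 18.0 dB
  1000 Hz: 50.4 dB
  2000 Hz: 31.1 dB
  4000 Hz: 52.2 dB
Formula: STC ~ round(average of TL values)
Sum = 45.5 + 18.2 + 18.0 + 50.4 + 31.1 + 52.2 = 215.4
Average = 215.4 / 6 = 35.9
Rounded: 36

36


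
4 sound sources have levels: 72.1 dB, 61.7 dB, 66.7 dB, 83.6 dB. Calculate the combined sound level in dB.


Formula: L_total = 10 * log10( sum(10^(Li/10)) )
  Source 1: 10^(72.1/10) = 16218100.9736
  Source 2: 10^(61.7/10) = 1479108.3882
  Source 3: 10^(66.7/10) = 4677351.4129
  Source 4: 10^(83.6/10) = 229086765.2768
Sum of linear values = 251461326.0515
L_total = 10 * log10(251461326.0515) = 84.0

84.0 dB


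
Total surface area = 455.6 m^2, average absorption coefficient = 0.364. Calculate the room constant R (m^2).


Given values:
  S = 455.6 m^2, alpha = 0.364
Formula: R = S * alpha / (1 - alpha)
Numerator: 455.6 * 0.364 = 165.8384
Denominator: 1 - 0.364 = 0.636
R = 165.8384 / 0.636 = 260.75

260.75 m^2


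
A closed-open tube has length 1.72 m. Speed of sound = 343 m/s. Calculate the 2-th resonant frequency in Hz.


Given values:
  Tube type: closed-open, L = 1.72 m, c = 343 m/s, n = 2
Formula: f_n = (2n - 1) * c / (4 * L)
Compute 2n - 1 = 2*2 - 1 = 3
Compute 4 * L = 4 * 1.72 = 6.88
f = 3 * 343 / 6.88
f = 149.56

149.56 Hz


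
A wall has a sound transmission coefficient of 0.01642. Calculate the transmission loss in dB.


Given values:
  tau = 0.01642
Formula: TL = 10 * log10(1 / tau)
Compute 1 / tau = 1 / 0.01642 = 60.9013
Compute log10(60.9013) = 1.784627
TL = 10 * 1.784627 = 17.85

17.85 dB


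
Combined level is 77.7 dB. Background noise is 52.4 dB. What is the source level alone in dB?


Given values:
  L_total = 77.7 dB, L_bg = 52.4 dB
Formula: L_source = 10 * log10(10^(L_total/10) - 10^(L_bg/10))
Convert to linear:
  10^(77.7/10) = 58884365.5356
  10^(52.4/10) = 173780.0829
Difference: 58884365.5356 - 173780.0829 = 58710585.4527
L_source = 10 * log10(58710585.4527) = 77.69

77.69 dB


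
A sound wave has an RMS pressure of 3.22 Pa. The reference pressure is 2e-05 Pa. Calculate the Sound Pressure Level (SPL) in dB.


Given values:
  p = 3.22 Pa
  p_ref = 2e-05 Pa
Formula: SPL = 20 * log10(p / p_ref)
Compute ratio: p / p_ref = 3.22 / 2e-05 = 161000
Compute log10: log10(161000) = 5.206826
Multiply: SPL = 20 * 5.206826 = 104.14

104.14 dB


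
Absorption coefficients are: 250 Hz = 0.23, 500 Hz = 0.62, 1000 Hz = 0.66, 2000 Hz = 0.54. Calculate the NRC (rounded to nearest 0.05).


Given values:
  a_250 = 0.23, a_500 = 0.62
  a_1000 = 0.66, a_2000 = 0.54
Formula: NRC = (a250 + a500 + a1000 + a2000) / 4
Sum = 0.23 + 0.62 + 0.66 + 0.54 = 2.05
NRC = 2.05 / 4 = 0.5125
Rounded to nearest 0.05: 0.5

0.5


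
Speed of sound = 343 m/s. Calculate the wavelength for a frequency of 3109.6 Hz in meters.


Given values:
  c = 343 m/s, f = 3109.6 Hz
Formula: lambda = c / f
lambda = 343 / 3109.6
lambda = 0.1103

0.1103 m


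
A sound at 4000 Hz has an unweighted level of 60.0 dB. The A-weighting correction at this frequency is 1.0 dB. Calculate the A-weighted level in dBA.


Given values:
  SPL = 60.0 dB
  A-weighting at 4000 Hz = 1.0 dB
Formula: L_A = SPL + A_weight
L_A = 60.0 + (1.0)
L_A = 61.0

61.0 dBA


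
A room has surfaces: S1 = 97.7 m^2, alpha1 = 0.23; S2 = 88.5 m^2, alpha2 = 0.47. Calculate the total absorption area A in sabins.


Given surfaces:
  Surface 1: 97.7 * 0.23 = 22.471
  Surface 2: 88.5 * 0.47 = 41.595
Formula: A = sum(Si * alpha_i)
A = 22.471 + 41.595
A = 64.07

64.07 sabins


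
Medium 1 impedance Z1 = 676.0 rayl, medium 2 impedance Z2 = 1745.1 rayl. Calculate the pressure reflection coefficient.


Given values:
  Z1 = 676.0 rayl, Z2 = 1745.1 rayl
Formula: R = (Z2 - Z1) / (Z2 + Z1)
Numerator: Z2 - Z1 = 1745.1 - 676.0 = 1069.1
Denominator: Z2 + Z1 = 1745.1 + 676.0 = 2421.1
R = 1069.1 / 2421.1 = 0.4416

0.4416


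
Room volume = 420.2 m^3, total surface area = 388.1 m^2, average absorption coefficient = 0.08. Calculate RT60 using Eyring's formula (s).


Given values:
  V = 420.2 m^3, S = 388.1 m^2, alpha = 0.08
Formula: RT60 = 0.161 * V / (-S * ln(1 - alpha))
Compute ln(1 - 0.08) = ln(0.92) = -0.083382
Denominator: -388.1 * -0.083382 = 32.3606
Numerator: 0.161 * 420.2 = 67.6522
RT60 = 67.6522 / 32.3606 = 2.091

2.091 s


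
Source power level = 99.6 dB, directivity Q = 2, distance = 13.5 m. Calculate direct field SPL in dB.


Given values:
  Lw = 99.6 dB, Q = 2, r = 13.5 m
Formula: SPL = Lw + 10 * log10(Q / (4 * pi * r^2))
Compute 4 * pi * r^2 = 4 * pi * 13.5^2 = 2290.221
Compute Q / denom = 2 / 2290.221 = 0.00087328
Compute 10 * log10(0.00087328) = -30.5885
SPL = 99.6 + (-30.5885) = 69.01

69.01 dB


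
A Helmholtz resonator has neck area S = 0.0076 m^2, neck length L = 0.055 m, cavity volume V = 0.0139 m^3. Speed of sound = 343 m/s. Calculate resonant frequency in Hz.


Given values:
  S = 0.0076 m^2, L = 0.055 m, V = 0.0139 m^3, c = 343 m/s
Formula: f = (c / (2*pi)) * sqrt(S / (V * L))
Compute V * L = 0.0139 * 0.055 = 0.0007645
Compute S / (V * L) = 0.0076 / 0.0007645 = 9.9411
Compute sqrt(9.9411) = 3.152951
Compute c / (2*pi) = 343 / 6.283185 = 54.590148
f = 54.590148 * 3.152951 = 172.12

172.12 Hz
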